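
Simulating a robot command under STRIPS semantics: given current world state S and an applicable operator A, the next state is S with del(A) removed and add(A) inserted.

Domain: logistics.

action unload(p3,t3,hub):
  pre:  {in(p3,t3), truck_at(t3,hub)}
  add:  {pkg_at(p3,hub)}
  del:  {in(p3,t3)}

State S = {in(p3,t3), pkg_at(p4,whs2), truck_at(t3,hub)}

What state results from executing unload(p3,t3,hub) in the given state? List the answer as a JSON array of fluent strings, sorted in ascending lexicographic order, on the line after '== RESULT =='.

Compute (S \ del) ∪ add:
  pre ⊆ S: {in(p3,t3), truck_at(t3,hub)} ⊆ S  — applicable
  S \ del = {pkg_at(p4,whs2), truck_at(t3,hub)}
  ∪ add   = {pkg_at(p3,hub), pkg_at(p4,whs2), truck_at(t3,hub)}

== RESULT ==
["pkg_at(p3,hub)", "pkg_at(p4,whs2)", "truck_at(t3,hub)"]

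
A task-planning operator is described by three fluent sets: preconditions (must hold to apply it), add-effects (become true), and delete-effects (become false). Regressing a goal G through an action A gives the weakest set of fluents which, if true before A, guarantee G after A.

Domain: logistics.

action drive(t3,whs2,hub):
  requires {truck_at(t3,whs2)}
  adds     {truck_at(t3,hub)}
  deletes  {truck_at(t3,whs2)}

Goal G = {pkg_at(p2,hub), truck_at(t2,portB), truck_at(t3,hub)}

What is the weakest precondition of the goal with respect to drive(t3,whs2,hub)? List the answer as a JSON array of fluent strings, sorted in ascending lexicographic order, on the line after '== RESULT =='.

Compute (G \ add) ∪ pre:
  G ∩ del = {}  (empty — regression defined)
  G \ add = {pkg_at(p2,hub), truck_at(t2,portB), truck_at(t3,hub)} \ {truck_at(t3,hub)} = {pkg_at(p2,hub), truck_at(t2,portB)}
  ∪ pre   = {pkg_at(p2,hub), truck_at(t2,portB)} ∪ {truck_at(t3,whs2)}
          = {pkg_at(p2,hub), truck_at(t2,portB), truck_at(t3,whs2)}

== RESULT ==
["pkg_at(p2,hub)", "truck_at(t2,portB)", "truck_at(t3,whs2)"]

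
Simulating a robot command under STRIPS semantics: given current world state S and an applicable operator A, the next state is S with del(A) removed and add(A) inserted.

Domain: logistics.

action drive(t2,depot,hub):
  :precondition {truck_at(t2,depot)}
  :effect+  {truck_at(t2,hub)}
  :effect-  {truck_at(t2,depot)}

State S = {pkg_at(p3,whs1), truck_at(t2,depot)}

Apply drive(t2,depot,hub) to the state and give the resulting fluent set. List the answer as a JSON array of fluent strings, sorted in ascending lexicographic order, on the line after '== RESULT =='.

Progress:
  pre ⊆ S: {truck_at(t2,depot)} ⊆ S  — applicable
  S \ del = {pkg_at(p3,whs1)}
  ∪ add   = {pkg_at(p3,whs1), truck_at(t2,hub)}

== RESULT ==
["pkg_at(p3,whs1)", "truck_at(t2,hub)"]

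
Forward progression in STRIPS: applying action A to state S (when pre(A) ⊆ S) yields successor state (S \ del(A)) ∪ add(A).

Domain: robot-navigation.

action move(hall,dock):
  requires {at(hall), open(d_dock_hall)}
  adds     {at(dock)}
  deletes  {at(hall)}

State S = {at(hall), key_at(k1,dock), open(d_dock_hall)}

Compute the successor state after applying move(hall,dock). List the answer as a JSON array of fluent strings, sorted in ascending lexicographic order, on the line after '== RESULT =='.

Compute (S \ del) ∪ add:
  pre ⊆ S: {at(hall), open(d_dock_hall)} ⊆ S  — applicable
  S \ del = {key_at(k1,dock), open(d_dock_hall)}
  ∪ add   = {at(dock), key_at(k1,dock), open(d_dock_hall)}

== RESULT ==
["at(dock)", "key_at(k1,dock)", "open(d_dock_hall)"]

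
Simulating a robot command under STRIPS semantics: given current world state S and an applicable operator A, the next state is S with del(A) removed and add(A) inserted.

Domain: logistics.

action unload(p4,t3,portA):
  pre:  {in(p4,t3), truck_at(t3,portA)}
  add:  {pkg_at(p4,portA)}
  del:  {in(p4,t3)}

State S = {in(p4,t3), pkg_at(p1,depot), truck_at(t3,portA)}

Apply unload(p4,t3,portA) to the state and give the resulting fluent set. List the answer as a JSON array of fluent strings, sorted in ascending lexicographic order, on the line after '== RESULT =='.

Progress:
  pre ⊆ S: {in(p4,t3), truck_at(t3,portA)} ⊆ S  — applicable
  S \ del = {pkg_at(p1,depot), truck_at(t3,portA)}
  ∪ add   = {pkg_at(p1,depot), pkg_at(p4,portA), truck_at(t3,portA)}

== RESULT ==
["pkg_at(p1,depot)", "pkg_at(p4,portA)", "truck_at(t3,portA)"]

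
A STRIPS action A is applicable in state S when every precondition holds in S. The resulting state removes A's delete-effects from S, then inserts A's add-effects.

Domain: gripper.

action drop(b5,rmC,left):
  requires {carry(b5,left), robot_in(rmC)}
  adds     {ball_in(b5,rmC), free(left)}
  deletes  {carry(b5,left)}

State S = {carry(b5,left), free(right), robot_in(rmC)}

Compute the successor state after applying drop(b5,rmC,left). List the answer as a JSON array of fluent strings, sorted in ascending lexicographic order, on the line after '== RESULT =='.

Progress:
  pre ⊆ S: {carry(b5,left), robot_in(rmC)} ⊆ S  — applicable
  S \ del = {free(right), robot_in(rmC)}
  ∪ add   = {ball_in(b5,rmC), free(left), free(right), robot_in(rmC)}

== RESULT ==
["ball_in(b5,rmC)", "free(left)", "free(right)", "robot_in(rmC)"]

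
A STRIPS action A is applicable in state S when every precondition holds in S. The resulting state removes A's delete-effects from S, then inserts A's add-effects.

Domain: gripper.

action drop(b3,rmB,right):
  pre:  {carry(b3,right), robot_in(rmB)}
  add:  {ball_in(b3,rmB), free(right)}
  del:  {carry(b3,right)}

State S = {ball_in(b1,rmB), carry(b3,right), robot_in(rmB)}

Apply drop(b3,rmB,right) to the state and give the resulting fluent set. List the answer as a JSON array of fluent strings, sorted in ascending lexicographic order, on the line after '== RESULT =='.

Compute (S \ del) ∪ add:
  pre ⊆ S: {carry(b3,right), robot_in(rmB)} ⊆ S  — applicable
  S \ del = {ball_in(b1,rmB), robot_in(rmB)}
  ∪ add   = {ball_in(b1,rmB), ball_in(b3,rmB), free(right), robot_in(rmB)}

== RESULT ==
["ball_in(b1,rmB)", "ball_in(b3,rmB)", "free(right)", "robot_in(rmB)"]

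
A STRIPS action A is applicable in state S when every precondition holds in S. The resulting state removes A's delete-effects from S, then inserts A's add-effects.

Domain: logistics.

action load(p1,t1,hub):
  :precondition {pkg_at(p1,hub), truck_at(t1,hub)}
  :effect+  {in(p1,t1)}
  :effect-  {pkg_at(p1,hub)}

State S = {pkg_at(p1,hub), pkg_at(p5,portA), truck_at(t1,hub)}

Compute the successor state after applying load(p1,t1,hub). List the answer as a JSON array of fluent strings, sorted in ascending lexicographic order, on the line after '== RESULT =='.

Progress:
  pre ⊆ S: {pkg_at(p1,hub), truck_at(t1,hub)} ⊆ S  — applicable
  S \ del = {pkg_at(p5,portA), truck_at(t1,hub)}
  ∪ add   = {in(p1,t1), pkg_at(p5,portA), truck_at(t1,hub)}

== RESULT ==
["in(p1,t1)", "pkg_at(p5,portA)", "truck_at(t1,hub)"]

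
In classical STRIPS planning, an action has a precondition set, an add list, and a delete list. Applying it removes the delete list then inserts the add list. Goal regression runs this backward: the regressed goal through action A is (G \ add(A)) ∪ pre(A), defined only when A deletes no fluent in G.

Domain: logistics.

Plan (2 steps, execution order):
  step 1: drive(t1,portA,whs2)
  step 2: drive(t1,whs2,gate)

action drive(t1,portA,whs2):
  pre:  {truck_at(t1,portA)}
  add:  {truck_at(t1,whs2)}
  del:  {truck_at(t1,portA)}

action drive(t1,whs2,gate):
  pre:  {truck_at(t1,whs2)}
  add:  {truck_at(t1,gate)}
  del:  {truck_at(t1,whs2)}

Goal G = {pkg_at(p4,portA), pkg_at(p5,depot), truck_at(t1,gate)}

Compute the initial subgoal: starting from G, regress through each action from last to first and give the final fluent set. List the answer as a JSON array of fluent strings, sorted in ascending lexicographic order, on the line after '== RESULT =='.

Work backward from the goal:
  through step 2 (drive(t1,whs2,gate)): drop {truck_at(t1,gate)}, keep {pkg_at(p4,portA), pkg_at(p5,depot)}, require {truck_at(t1,whs2)}
    → {pkg_at(p4,portA), pkg_at(p5,depot), truck_at(t1,whs2)}
  through step 1 (drive(t1,portA,whs2)): drop {truck_at(t1,whs2)}, keep {pkg_at(p4,portA), pkg_at(p5,depot)}, require {truck_at(t1,portA)}
    → {pkg_at(p4,portA), pkg_at(p5,depot), truck_at(t1,portA)}

== RESULT ==
["pkg_at(p4,portA)", "pkg_at(p5,depot)", "truck_at(t1,portA)"]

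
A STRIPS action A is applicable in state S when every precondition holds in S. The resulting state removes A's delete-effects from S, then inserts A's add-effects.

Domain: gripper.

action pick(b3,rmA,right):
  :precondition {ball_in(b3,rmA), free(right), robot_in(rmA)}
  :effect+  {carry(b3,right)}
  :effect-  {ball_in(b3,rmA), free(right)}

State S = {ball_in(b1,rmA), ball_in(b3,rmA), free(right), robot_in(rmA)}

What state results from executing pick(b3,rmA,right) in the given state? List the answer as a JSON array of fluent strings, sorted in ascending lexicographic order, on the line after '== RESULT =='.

Compute (S \ del) ∪ add:
  pre ⊆ S: {ball_in(b3,rmA), free(right), robot_in(rmA)} ⊆ S  — applicable
  S \ del = {ball_in(b1,rmA), robot_in(rmA)}
  ∪ add   = {ball_in(b1,rmA), carry(b3,right), robot_in(rmA)}

== RESULT ==
["ball_in(b1,rmA)", "carry(b3,right)", "robot_in(rmA)"]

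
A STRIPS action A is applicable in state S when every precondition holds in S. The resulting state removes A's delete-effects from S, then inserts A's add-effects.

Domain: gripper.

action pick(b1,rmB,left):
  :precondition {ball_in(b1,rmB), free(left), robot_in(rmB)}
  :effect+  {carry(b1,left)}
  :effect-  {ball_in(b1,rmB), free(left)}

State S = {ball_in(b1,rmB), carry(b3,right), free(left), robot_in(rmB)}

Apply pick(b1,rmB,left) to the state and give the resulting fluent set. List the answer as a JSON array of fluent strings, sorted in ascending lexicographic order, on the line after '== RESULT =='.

Compute (S \ del) ∪ add:
  pre ⊆ S: {ball_in(b1,rmB), free(left), robot_in(rmB)} ⊆ S  — applicable
  S \ del = {carry(b3,right), robot_in(rmB)}
  ∪ add   = {carry(b1,left), carry(b3,right), robot_in(rmB)}

== RESULT ==
["carry(b1,left)", "carry(b3,right)", "robot_in(rmB)"]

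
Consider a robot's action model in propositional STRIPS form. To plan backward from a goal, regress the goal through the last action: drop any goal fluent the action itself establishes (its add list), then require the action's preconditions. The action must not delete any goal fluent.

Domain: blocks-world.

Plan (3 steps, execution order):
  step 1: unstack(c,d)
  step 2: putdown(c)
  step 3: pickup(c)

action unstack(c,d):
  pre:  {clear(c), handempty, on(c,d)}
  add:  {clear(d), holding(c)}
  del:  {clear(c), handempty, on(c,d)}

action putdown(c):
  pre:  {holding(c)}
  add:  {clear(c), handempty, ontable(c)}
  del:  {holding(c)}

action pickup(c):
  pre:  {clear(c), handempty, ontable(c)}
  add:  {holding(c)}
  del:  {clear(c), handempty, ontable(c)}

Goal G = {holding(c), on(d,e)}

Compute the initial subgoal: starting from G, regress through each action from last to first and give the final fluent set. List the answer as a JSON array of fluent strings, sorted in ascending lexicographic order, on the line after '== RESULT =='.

Regress step by step:
  through step 3 (pickup(c)): drop {holding(c)}, keep {on(d,e)}, require {clear(c), handempty, ontable(c)}
    → {clear(c), handempty, on(d,e), ontable(c)}
  through step 2 (putdown(c)): drop {clear(c), handempty, ontable(c)}, keep {on(d,e)}, require {holding(c)}
    → {holding(c), on(d,e)}
  through step 1 (unstack(c,d)): drop {holding(c)}, keep {on(d,e)}, require {clear(c), handempty, on(c,d)}
    → {clear(c), handempty, on(c,d), on(d,e)}

== RESULT ==
["clear(c)", "handempty", "on(c,d)", "on(d,e)"]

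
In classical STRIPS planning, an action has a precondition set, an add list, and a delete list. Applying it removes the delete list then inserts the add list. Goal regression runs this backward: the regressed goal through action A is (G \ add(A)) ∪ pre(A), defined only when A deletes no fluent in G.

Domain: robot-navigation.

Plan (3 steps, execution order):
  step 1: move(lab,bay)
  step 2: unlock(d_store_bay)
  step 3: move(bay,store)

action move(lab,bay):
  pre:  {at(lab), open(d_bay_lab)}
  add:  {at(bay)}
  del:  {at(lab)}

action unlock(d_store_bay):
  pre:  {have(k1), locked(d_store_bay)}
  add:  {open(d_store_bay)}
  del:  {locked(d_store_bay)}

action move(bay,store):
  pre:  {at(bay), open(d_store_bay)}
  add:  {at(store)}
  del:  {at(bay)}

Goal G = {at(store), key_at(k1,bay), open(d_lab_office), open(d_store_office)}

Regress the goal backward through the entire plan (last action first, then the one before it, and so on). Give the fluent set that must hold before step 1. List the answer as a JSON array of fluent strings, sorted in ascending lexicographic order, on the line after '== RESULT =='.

Regress step by step:
  through step 3 (move(bay,store)): drop {at(store)}, keep {key_at(k1,bay), open(d_lab_office), open(d_store_office)}, require {at(bay), open(d_store_bay)}
    → {at(bay), key_at(k1,bay), open(d_lab_office), open(d_store_bay), open(d_store_office)}
  through step 2 (unlock(d_store_bay)): drop {open(d_store_bay)}, keep {at(bay), key_at(k1,bay), open(d_lab_office), open(d_store_office)}, require {have(k1), locked(d_store_bay)}
    → {at(bay), have(k1), key_at(k1,bay), locked(d_store_bay), open(d_lab_office), open(d_store_office)}
  through step 1 (move(lab,bay)): drop {at(bay)}, keep {have(k1), key_at(k1,bay), locked(d_store_bay), open(d_lab_office), open(d_store_office)}, require {at(lab), open(d_bay_lab)}
    → {at(lab), have(k1), key_at(k1,bay), locked(d_store_bay), open(d_bay_lab), open(d_lab_office), open(d_store_office)}

== RESULT ==
["at(lab)", "have(k1)", "key_at(k1,bay)", "locked(d_store_bay)", "open(d_bay_lab)", "open(d_lab_office)", "open(d_store_office)"]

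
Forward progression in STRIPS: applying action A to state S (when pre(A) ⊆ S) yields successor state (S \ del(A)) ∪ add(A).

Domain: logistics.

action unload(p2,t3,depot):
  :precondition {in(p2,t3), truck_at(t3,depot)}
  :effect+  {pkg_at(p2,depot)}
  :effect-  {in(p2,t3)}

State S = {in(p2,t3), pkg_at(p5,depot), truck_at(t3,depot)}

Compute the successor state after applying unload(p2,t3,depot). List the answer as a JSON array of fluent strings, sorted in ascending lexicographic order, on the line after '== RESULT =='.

Progress:
  pre ⊆ S: {in(p2,t3), truck_at(t3,depot)} ⊆ S  — applicable
  S \ del = {pkg_at(p5,depot), truck_at(t3,depot)}
  ∪ add   = {pkg_at(p2,depot), pkg_at(p5,depot), truck_at(t3,depot)}

== RESULT ==
["pkg_at(p2,depot)", "pkg_at(p5,depot)", "truck_at(t3,depot)"]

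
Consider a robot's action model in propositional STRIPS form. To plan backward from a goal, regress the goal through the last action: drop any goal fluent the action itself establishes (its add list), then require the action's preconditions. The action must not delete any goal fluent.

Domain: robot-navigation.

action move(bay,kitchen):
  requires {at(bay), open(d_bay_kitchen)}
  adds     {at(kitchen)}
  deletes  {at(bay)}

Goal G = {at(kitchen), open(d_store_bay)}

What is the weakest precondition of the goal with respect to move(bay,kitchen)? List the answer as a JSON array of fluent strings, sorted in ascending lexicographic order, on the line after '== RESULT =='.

Regress:
  G ∩ del = {}  (empty — regression defined)
  G \ add = {at(kitchen), open(d_store_bay)} \ {at(kitchen)} = {open(d_store_bay)}
  ∪ pre   = {open(d_store_bay)} ∪ {at(bay), open(d_bay_kitchen)}
          = {at(bay), open(d_bay_kitchen), open(d_store_bay)}

== RESULT ==
["at(bay)", "open(d_bay_kitchen)", "open(d_store_bay)"]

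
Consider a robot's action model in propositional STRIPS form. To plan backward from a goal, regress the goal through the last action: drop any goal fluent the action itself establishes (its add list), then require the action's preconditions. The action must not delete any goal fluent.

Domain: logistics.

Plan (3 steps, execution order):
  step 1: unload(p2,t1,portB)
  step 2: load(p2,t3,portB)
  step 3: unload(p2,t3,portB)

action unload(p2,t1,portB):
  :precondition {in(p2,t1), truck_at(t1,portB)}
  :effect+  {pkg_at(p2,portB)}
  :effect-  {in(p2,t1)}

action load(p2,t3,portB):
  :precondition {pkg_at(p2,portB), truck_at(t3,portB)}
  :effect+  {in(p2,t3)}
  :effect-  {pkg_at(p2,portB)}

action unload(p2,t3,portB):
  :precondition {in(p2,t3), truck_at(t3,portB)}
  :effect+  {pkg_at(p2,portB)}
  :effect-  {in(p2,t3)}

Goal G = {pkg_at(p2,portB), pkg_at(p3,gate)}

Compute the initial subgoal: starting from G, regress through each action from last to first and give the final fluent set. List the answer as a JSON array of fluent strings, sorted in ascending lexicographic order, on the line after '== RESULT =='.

Work backward from the goal:
  through step 3 (unload(p2,t3,portB)): drop {pkg_at(p2,portB)}, keep {pkg_at(p3,gate)}, require {in(p2,t3), truck_at(t3,portB)}
    → {in(p2,t3), pkg_at(p3,gate), truck_at(t3,portB)}
  through step 2 (load(p2,t3,portB)): drop {in(p2,t3)}, keep {pkg_at(p3,gate), truck_at(t3,portB)}, require {pkg_at(p2,portB), truck_at(t3,portB)}
    → {pkg_at(p2,portB), pkg_at(p3,gate), truck_at(t3,portB)}
  through step 1 (unload(p2,t1,portB)): drop {pkg_at(p2,portB)}, keep {pkg_at(p3,gate), truck_at(t3,portB)}, require {in(p2,t1), truck_at(t1,portB)}
    → {in(p2,t1), pkg_at(p3,gate), truck_at(t1,portB), truck_at(t3,portB)}

== RESULT ==
["in(p2,t1)", "pkg_at(p3,gate)", "truck_at(t1,portB)", "truck_at(t3,portB)"]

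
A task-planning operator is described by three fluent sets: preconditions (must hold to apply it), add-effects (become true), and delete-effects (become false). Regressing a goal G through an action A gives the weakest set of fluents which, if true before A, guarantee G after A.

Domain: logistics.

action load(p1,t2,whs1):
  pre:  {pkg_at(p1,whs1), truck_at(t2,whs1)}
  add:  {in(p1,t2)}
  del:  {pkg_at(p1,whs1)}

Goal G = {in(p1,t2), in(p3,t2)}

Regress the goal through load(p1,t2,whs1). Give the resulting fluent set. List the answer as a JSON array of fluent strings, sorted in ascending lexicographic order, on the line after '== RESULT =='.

Regress:
  G ∩ del = {}  (empty — regression defined)
  G \ add = {in(p1,t2), in(p3,t2)} \ {in(p1,t2)} = {in(p3,t2)}
  ∪ pre   = {in(p3,t2)} ∪ {pkg_at(p1,whs1), truck_at(t2,whs1)}
          = {in(p3,t2), pkg_at(p1,whs1), truck_at(t2,whs1)}

== RESULT ==
["in(p3,t2)", "pkg_at(p1,whs1)", "truck_at(t2,whs1)"]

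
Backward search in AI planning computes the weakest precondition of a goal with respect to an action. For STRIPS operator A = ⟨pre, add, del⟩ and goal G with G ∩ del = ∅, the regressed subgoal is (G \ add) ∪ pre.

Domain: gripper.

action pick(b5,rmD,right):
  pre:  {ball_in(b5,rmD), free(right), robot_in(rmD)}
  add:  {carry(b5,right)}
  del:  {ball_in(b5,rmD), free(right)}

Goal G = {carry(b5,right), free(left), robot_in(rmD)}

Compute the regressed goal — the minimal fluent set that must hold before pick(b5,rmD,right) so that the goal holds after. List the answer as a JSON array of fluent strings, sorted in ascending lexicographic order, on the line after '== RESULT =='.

Regress:
  G ∩ del = {}  (empty — regression defined)
  G \ add = {carry(b5,right), free(left), robot_in(rmD)} \ {carry(b5,right)} = {free(left), robot_in(rmD)}
  ∪ pre   = {free(left), robot_in(rmD)} ∪ {ball_in(b5,rmD), free(right), robot_in(rmD)}
          = {ball_in(b5,rmD), free(left), free(right), robot_in(rmD)}

== RESULT ==
["ball_in(b5,rmD)", "free(left)", "free(right)", "robot_in(rmD)"]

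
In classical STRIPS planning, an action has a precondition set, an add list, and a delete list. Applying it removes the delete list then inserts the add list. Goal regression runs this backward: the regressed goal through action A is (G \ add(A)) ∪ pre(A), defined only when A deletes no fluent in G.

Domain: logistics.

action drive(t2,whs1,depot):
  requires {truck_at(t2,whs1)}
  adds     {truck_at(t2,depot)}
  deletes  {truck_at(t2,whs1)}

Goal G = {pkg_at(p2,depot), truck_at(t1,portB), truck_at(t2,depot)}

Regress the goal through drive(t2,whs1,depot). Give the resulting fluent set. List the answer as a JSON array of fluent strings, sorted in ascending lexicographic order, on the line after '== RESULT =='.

Regress:
  G ∩ del = {}  (empty — regression defined)
  G \ add = {pkg_at(p2,depot), truck_at(t1,portB), truck_at(t2,depot)} \ {truck_at(t2,depot)} = {pkg_at(p2,depot), truck_at(t1,portB)}
  ∪ pre   = {pkg_at(p2,depot), truck_at(t1,portB)} ∪ {truck_at(t2,whs1)}
          = {pkg_at(p2,depot), truck_at(t1,portB), truck_at(t2,whs1)}

== RESULT ==
["pkg_at(p2,depot)", "truck_at(t1,portB)", "truck_at(t2,whs1)"]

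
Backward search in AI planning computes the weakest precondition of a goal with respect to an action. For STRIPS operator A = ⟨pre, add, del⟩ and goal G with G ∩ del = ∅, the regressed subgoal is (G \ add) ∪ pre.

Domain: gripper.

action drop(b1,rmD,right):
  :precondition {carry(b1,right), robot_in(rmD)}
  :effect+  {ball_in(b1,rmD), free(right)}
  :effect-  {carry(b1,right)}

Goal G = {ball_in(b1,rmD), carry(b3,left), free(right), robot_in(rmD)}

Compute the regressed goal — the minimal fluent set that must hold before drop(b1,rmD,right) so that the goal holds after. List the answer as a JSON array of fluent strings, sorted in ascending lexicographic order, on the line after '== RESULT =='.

Regress:
  G ∩ del = {}  (empty — regression defined)
  G \ add = {ball_in(b1,rmD), carry(b3,left), free(right), robot_in(rmD)} \ {ball_in(b1,rmD), free(right)} = {carry(b3,left), robot_in(rmD)}
  ∪ pre   = {carry(b3,left), robot_in(rmD)} ∪ {carry(b1,right), robot_in(rmD)}
          = {carry(b1,right), carry(b3,left), robot_in(rmD)}

== RESULT ==
["carry(b1,right)", "carry(b3,left)", "robot_in(rmD)"]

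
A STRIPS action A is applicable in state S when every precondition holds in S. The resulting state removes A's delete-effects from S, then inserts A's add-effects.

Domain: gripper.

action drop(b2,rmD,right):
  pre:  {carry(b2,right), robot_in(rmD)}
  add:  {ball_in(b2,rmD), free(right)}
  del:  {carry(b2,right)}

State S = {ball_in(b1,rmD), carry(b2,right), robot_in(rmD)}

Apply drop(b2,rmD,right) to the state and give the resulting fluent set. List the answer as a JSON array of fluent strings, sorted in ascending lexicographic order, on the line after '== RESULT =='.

Compute (S \ del) ∪ add:
  pre ⊆ S: {carry(b2,right), robot_in(rmD)} ⊆ S  — applicable
  S \ del = {ball_in(b1,rmD), robot_in(rmD)}
  ∪ add   = {ball_in(b1,rmD), ball_in(b2,rmD), free(right), robot_in(rmD)}

== RESULT ==
["ball_in(b1,rmD)", "ball_in(b2,rmD)", "free(right)", "robot_in(rmD)"]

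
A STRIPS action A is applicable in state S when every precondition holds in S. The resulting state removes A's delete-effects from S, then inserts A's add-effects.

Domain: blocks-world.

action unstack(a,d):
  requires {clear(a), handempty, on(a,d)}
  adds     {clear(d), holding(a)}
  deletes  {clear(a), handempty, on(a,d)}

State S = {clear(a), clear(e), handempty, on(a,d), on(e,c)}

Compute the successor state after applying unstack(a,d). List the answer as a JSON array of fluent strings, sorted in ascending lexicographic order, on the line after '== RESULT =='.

Progress:
  pre ⊆ S: {clear(a), handempty, on(a,d)} ⊆ S  — applicable
  S \ del = {clear(e), on(e,c)}
  ∪ add   = {clear(d), clear(e), holding(a), on(e,c)}

== RESULT ==
["clear(d)", "clear(e)", "holding(a)", "on(e,c)"]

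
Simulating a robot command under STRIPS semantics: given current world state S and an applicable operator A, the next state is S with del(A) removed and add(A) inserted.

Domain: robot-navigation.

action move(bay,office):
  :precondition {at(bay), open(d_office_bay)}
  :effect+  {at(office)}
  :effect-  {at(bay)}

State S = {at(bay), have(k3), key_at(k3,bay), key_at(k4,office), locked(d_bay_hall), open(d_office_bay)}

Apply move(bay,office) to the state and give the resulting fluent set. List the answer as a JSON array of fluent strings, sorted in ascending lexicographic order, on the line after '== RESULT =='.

Compute (S \ del) ∪ add:
  pre ⊆ S: {at(bay), open(d_office_bay)} ⊆ S  — applicable
  S \ del = {have(k3), key_at(k3,bay), key_at(k4,office), locked(d_bay_hall), open(d_office_bay)}
  ∪ add   = {at(office), have(k3), key_at(k3,bay), key_at(k4,office), locked(d_bay_hall), open(d_office_bay)}

== RESULT ==
["at(office)", "have(k3)", "key_at(k3,bay)", "key_at(k4,office)", "locked(d_bay_hall)", "open(d_office_bay)"]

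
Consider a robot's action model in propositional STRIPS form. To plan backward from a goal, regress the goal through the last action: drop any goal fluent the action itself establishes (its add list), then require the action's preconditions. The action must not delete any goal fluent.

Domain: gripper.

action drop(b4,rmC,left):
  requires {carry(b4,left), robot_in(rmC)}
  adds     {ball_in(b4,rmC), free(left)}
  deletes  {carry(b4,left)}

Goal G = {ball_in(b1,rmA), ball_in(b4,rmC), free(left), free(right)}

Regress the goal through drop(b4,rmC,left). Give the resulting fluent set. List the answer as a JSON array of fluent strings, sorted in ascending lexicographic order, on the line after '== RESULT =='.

Compute (G \ add) ∪ pre:
  G ∩ del = {}  (empty — regression defined)
  G \ add = {ball_in(b1,rmA), ball_in(b4,rmC), free(left), free(right)} \ {ball_in(b4,rmC), free(left)} = {ball_in(b1,rmA), free(right)}
  ∪ pre   = {ball_in(b1,rmA), free(right)} ∪ {carry(b4,left), robot_in(rmC)}
          = {ball_in(b1,rmA), carry(b4,left), free(right), robot_in(rmC)}

== RESULT ==
["ball_in(b1,rmA)", "carry(b4,left)", "free(right)", "robot_in(rmC)"]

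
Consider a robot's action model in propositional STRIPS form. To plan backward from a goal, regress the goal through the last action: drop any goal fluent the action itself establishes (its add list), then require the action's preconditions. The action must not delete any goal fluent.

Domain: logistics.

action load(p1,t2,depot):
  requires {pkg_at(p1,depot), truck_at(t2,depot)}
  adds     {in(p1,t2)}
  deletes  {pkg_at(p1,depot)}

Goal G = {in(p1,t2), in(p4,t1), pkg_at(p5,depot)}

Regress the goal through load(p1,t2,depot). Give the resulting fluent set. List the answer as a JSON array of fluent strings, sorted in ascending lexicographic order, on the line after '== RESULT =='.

Regress:
  G ∩ del = {}  (empty — regression defined)
  G \ add = {in(p1,t2), in(p4,t1), pkg_at(p5,depot)} \ {in(p1,t2)} = {in(p4,t1), pkg_at(p5,depot)}
  ∪ pre   = {in(p4,t1), pkg_at(p5,depot)} ∪ {pkg_at(p1,depot), truck_at(t2,depot)}
          = {in(p4,t1), pkg_at(p1,depot), pkg_at(p5,depot), truck_at(t2,depot)}

== RESULT ==
["in(p4,t1)", "pkg_at(p1,depot)", "pkg_at(p5,depot)", "truck_at(t2,depot)"]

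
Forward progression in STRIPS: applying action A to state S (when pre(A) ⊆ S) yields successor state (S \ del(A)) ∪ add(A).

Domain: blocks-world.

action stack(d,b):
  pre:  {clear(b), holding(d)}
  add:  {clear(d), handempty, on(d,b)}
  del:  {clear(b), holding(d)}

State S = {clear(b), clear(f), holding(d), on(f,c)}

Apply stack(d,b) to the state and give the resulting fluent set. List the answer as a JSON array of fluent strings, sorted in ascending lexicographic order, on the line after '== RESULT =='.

Compute (S \ del) ∪ add:
  pre ⊆ S: {clear(b), holding(d)} ⊆ S  — applicable
  S \ del = {clear(f), on(f,c)}
  ∪ add   = {clear(d), clear(f), handempty, on(d,b), on(f,c)}

== RESULT ==
["clear(d)", "clear(f)", "handempty", "on(d,b)", "on(f,c)"]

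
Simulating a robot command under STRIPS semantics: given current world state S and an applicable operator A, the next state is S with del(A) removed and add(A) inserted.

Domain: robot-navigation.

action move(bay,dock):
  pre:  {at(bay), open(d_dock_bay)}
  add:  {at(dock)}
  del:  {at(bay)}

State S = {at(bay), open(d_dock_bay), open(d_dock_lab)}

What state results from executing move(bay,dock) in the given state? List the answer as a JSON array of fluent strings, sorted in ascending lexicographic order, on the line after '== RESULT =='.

Compute (S \ del) ∪ add:
  pre ⊆ S: {at(bay), open(d_dock_bay)} ⊆ S  — applicable
  S \ del = {open(d_dock_bay), open(d_dock_lab)}
  ∪ add   = {at(dock), open(d_dock_bay), open(d_dock_lab)}

== RESULT ==
["at(dock)", "open(d_dock_bay)", "open(d_dock_lab)"]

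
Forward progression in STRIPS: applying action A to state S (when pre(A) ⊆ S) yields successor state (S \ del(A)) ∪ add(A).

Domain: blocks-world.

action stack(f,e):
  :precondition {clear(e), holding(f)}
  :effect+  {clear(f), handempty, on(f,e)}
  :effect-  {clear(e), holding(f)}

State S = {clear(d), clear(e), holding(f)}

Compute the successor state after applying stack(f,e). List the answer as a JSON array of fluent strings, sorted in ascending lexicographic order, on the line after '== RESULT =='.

Compute (S \ del) ∪ add:
  pre ⊆ S: {clear(e), holding(f)} ⊆ S  — applicable
  S \ del = {clear(d)}
  ∪ add   = {clear(d), clear(f), handempty, on(f,e)}

== RESULT ==
["clear(d)", "clear(f)", "handempty", "on(f,e)"]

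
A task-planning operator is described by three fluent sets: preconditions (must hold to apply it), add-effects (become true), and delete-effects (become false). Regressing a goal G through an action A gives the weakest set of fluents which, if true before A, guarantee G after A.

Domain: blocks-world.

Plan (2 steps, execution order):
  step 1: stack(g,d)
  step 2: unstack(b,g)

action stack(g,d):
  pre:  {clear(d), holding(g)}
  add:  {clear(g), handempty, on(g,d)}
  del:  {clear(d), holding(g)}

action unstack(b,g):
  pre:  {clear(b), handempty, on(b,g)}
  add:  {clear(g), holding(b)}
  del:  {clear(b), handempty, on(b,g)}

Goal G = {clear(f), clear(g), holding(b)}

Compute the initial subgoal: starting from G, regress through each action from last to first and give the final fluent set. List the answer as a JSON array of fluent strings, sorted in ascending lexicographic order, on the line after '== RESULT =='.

Work backward from the goal:
  through step 2 (unstack(b,g)): drop {clear(g), holding(b)}, keep {clear(f)}, require {clear(b), handempty, on(b,g)}
    → {clear(b), clear(f), handempty, on(b,g)}
  through step 1 (stack(g,d)): drop {handempty}, keep {clear(b), clear(f), on(b,g)}, require {clear(d), holding(g)}
    → {clear(b), clear(d), clear(f), holding(g), on(b,g)}

== RESULT ==
["clear(b)", "clear(d)", "clear(f)", "holding(g)", "on(b,g)"]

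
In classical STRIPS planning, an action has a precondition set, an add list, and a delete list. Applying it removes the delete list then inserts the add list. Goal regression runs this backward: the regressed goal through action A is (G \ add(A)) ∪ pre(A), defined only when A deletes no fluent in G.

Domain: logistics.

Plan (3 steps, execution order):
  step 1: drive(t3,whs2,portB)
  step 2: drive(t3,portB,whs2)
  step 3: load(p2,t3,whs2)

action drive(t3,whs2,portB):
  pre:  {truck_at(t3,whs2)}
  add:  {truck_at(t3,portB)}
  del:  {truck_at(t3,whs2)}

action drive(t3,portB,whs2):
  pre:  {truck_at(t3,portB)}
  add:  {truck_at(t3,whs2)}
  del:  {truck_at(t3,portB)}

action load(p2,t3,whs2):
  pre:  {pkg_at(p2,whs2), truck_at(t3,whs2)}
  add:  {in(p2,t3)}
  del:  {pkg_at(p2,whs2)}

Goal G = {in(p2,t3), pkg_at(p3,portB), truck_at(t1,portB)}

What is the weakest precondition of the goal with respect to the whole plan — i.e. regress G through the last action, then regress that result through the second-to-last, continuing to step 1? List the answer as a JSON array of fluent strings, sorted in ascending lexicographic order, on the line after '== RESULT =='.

Work backward from the goal:
  through step 3 (load(p2,t3,whs2)): drop {in(p2,t3)}, keep {pkg_at(p3,portB), truck_at(t1,portB)}, require {pkg_at(p2,whs2), truck_at(t3,whs2)}
    → {pkg_at(p2,whs2), pkg_at(p3,portB), truck_at(t1,portB), truck_at(t3,whs2)}
  through step 2 (drive(t3,portB,whs2)): drop {truck_at(t3,whs2)}, keep {pkg_at(p2,whs2), pkg_at(p3,portB), truck_at(t1,portB)}, require {truck_at(t3,portB)}
    → {pkg_at(p2,whs2), pkg_at(p3,portB), truck_at(t1,portB), truck_at(t3,portB)}
  through step 1 (drive(t3,whs2,portB)): drop {truck_at(t3,portB)}, keep {pkg_at(p2,whs2), pkg_at(p3,portB), truck_at(t1,portB)}, require {truck_at(t3,whs2)}
    → {pkg_at(p2,whs2), pkg_at(p3,portB), truck_at(t1,portB), truck_at(t3,whs2)}

== RESULT ==
["pkg_at(p2,whs2)", "pkg_at(p3,portB)", "truck_at(t1,portB)", "truck_at(t3,whs2)"]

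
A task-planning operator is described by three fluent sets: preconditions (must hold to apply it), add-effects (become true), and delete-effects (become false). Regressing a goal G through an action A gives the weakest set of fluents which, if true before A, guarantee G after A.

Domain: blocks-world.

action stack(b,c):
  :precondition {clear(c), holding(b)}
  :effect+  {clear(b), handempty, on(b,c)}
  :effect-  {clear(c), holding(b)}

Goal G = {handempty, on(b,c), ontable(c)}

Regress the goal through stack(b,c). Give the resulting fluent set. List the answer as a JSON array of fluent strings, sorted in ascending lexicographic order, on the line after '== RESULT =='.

Regress:
  G ∩ del = {}  (empty — regression defined)
  G \ add = {handempty, on(b,c), ontable(c)} \ {clear(b), handempty, on(b,c)} = {ontable(c)}
  ∪ pre   = {ontable(c)} ∪ {clear(c), holding(b)}
          = {clear(c), holding(b), ontable(c)}

== RESULT ==
["clear(c)", "holding(b)", "ontable(c)"]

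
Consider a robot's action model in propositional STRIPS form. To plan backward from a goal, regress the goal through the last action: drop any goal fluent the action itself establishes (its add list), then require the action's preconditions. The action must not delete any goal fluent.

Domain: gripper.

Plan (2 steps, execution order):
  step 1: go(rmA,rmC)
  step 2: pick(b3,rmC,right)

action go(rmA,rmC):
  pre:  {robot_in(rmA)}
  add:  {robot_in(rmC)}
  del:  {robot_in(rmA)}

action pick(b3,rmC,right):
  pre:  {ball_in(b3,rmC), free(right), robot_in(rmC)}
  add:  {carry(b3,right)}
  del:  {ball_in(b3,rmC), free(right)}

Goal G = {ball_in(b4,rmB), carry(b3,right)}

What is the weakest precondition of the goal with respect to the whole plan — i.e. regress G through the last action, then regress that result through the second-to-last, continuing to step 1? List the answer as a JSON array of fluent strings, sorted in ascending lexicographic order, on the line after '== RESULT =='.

Work backward from the goal:
  through step 2 (pick(b3,rmC,right)): drop {carry(b3,right)}, keep {ball_in(b4,rmB)}, require {ball_in(b3,rmC), free(right), robot_in(rmC)}
    → {ball_in(b3,rmC), ball_in(b4,rmB), free(right), robot_in(rmC)}
  through step 1 (go(rmA,rmC)): drop {robot_in(rmC)}, keep {ball_in(b3,rmC), ball_in(b4,rmB), free(right)}, require {robot_in(rmA)}
    → {ball_in(b3,rmC), ball_in(b4,rmB), free(right), robot_in(rmA)}

== RESULT ==
["ball_in(b3,rmC)", "ball_in(b4,rmB)", "free(right)", "robot_in(rmA)"]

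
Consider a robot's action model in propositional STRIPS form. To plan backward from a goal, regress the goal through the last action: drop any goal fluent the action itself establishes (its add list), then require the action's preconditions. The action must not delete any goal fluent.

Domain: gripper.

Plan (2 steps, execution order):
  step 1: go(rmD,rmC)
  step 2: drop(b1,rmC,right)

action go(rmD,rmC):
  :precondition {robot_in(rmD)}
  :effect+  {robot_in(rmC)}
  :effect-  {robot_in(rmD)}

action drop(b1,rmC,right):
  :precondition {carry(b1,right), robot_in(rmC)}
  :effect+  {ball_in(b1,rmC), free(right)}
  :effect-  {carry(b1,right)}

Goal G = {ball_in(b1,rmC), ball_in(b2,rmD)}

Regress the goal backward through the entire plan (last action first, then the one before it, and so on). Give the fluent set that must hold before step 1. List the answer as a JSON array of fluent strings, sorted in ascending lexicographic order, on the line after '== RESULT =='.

Work backward from the goal:
  through step 2 (drop(b1,rmC,right)): drop {ball_in(b1,rmC)}, keep {ball_in(b2,rmD)}, require {carry(b1,right), robot_in(rmC)}
    → {ball_in(b2,rmD), carry(b1,right), robot_in(rmC)}
  through step 1 (go(rmD,rmC)): drop {robot_in(rmC)}, keep {ball_in(b2,rmD), carry(b1,right)}, require {robot_in(rmD)}
    → {ball_in(b2,rmD), carry(b1,right), robot_in(rmD)}

== RESULT ==
["ball_in(b2,rmD)", "carry(b1,right)", "robot_in(rmD)"]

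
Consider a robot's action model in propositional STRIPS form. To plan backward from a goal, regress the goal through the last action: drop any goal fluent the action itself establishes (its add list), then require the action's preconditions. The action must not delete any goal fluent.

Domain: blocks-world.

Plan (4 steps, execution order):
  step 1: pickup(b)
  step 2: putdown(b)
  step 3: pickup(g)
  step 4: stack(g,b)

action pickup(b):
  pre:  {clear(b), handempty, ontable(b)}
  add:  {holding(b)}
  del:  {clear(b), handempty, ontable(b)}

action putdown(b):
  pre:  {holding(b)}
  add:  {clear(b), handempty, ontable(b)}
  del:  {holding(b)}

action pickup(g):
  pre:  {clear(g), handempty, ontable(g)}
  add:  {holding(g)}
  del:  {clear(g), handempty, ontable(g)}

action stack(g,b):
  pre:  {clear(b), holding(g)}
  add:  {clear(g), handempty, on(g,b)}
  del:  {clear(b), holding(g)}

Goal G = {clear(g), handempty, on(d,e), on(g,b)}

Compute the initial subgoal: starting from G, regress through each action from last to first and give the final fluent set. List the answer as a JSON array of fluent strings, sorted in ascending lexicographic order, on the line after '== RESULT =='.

Regress step by step:
  through step 4 (stack(g,b)): drop {clear(g), handempty, on(g,b)}, keep {on(d,e)}, require {clear(b), holding(g)}
    → {clear(b), holding(g), on(d,e)}
  through step 3 (pickup(g)): drop {holding(g)}, keep {clear(b), on(d,e)}, require {clear(g), handempty, ontable(g)}
    → {clear(b), clear(g), handempty, on(d,e), ontable(g)}
  through step 2 (putdown(b)): drop {clear(b), handempty}, keep {clear(g), on(d,e), ontable(g)}, require {holding(b)}
    → {clear(g), holding(b), on(d,e), ontable(g)}
  through step 1 (pickup(b)): drop {holding(b)}, keep {clear(g), on(d,e), ontable(g)}, require {clear(b), handempty, ontable(b)}
    → {clear(b), clear(g), handempty, on(d,e), ontable(b), ontable(g)}

== RESULT ==
["clear(b)", "clear(g)", "handempty", "on(d,e)", "ontable(b)", "ontable(g)"]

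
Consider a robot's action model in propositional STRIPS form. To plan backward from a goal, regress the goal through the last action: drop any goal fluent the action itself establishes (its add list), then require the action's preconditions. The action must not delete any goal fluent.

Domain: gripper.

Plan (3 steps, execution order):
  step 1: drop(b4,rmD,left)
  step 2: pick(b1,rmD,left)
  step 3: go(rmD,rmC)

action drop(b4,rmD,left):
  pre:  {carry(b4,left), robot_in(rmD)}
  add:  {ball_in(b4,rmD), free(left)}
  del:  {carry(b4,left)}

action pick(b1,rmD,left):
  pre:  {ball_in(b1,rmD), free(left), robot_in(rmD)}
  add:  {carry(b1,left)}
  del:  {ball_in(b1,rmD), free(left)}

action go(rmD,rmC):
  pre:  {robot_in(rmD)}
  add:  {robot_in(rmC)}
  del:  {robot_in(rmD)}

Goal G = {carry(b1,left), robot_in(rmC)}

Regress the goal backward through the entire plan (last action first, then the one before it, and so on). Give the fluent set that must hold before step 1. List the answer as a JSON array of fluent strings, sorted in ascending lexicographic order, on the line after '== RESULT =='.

Regress step by step:
  through step 3 (go(rmD,rmC)): drop {robot_in(rmC)}, keep {carry(b1,left)}, require {robot_in(rmD)}
    → {carry(b1,left), robot_in(rmD)}
  through step 2 (pick(b1,rmD,left)): drop {carry(b1,left)}, keep {robot_in(rmD)}, require {ball_in(b1,rmD), free(left), robot_in(rmD)}
    → {ball_in(b1,rmD), free(left), robot_in(rmD)}
  through step 1 (drop(b4,rmD,left)): drop {free(left)}, keep {ball_in(b1,rmD), robot_in(rmD)}, require {carry(b4,left), robot_in(rmD)}
    → {ball_in(b1,rmD), carry(b4,left), robot_in(rmD)}

== RESULT ==
["ball_in(b1,rmD)", "carry(b4,left)", "robot_in(rmD)"]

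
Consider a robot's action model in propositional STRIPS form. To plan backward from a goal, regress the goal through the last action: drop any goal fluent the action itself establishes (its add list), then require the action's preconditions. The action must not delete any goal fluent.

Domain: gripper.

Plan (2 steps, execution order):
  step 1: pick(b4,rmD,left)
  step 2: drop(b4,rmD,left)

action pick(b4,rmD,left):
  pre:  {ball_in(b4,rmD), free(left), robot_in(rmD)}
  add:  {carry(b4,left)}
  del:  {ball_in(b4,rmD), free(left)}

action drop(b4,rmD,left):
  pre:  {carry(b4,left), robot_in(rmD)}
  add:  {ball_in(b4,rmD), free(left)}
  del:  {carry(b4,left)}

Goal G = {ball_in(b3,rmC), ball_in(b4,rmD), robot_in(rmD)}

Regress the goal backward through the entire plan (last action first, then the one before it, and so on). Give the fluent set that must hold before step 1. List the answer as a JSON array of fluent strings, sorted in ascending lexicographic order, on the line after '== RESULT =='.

Work backward from the goal:
  through step 2 (drop(b4,rmD,left)): drop {ball_in(b4,rmD)}, keep {ball_in(b3,rmC), robot_in(rmD)}, require {carry(b4,left), robot_in(rmD)}
    → {ball_in(b3,rmC), carry(b4,left), robot_in(rmD)}
  through step 1 (pick(b4,rmD,left)): drop {carry(b4,left)}, keep {ball_in(b3,rmC), robot_in(rmD)}, require {ball_in(b4,rmD), free(left), robot_in(rmD)}
    → {ball_in(b3,rmC), ball_in(b4,rmD), free(left), robot_in(rmD)}

== RESULT ==
["ball_in(b3,rmC)", "ball_in(b4,rmD)", "free(left)", "robot_in(rmD)"]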